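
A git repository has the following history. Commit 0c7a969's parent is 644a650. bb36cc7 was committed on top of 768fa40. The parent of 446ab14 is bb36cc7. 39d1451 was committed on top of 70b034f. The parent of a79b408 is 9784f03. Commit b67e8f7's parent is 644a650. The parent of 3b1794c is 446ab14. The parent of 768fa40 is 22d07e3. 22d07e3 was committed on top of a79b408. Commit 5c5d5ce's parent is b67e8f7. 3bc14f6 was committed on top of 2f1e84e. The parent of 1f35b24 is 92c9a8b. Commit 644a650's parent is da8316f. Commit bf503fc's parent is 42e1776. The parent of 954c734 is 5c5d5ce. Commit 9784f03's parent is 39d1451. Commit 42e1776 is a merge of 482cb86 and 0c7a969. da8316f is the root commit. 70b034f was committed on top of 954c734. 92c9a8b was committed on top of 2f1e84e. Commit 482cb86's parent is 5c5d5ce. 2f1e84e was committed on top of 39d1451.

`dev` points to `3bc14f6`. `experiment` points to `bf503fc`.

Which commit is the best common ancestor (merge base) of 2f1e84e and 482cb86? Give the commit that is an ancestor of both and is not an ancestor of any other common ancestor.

5c5d5ce

Ancestors of 2f1e84e: {2f1e84e, 39d1451, 5c5d5ce, 644a650, 70b034f, 954c734, b67e8f7, da8316f}.
Ancestors of 482cb86: {482cb86, 5c5d5ce, 644a650, b67e8f7, da8316f}.
Common ancestors: {5c5d5ce, 644a650, b67e8f7, da8316f}.
Among these, 5c5d5ce is not an ancestor of any other common ancestor — it is the merge base.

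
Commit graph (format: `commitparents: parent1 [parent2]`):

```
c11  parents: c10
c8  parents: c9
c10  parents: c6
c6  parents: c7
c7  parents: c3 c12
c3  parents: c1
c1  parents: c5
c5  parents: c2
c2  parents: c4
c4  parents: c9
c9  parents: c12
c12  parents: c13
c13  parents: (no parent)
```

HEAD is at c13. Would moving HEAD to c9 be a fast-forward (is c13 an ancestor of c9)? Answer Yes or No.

A fast-forward from c13 to c9 is possible iff c13 is an ancestor of c9.
Ancestors of c9: {c12, c13, c9}.
c13 is among them, so fast-forward is possible.

Yes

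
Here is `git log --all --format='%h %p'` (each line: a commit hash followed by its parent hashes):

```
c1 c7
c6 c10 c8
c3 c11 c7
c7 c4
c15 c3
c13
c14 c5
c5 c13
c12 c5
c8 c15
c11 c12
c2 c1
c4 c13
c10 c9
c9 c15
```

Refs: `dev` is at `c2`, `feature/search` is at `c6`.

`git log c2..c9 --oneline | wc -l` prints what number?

Reachable from c9: {c11, c12, c13, c15, c3, c4, c5, c7, c9}.
Reachable from c2: {c1, c13, c2, c4, c7}.
In c9's history but not c2's: {c11, c12, c15, c3, c5, c9} — 6 commits.

6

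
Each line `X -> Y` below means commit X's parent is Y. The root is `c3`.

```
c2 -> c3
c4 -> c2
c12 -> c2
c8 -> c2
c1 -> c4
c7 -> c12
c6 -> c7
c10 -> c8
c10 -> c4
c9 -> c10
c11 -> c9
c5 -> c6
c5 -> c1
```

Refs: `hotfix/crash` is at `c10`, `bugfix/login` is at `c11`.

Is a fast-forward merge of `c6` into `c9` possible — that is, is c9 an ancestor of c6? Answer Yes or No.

A fast-forward from c9 to c6 is possible iff c9 is an ancestor of c6.
Ancestors of c6: {c12, c2, c3, c6, c7}.
c9 is not among them, so fast-forward is not possible.

No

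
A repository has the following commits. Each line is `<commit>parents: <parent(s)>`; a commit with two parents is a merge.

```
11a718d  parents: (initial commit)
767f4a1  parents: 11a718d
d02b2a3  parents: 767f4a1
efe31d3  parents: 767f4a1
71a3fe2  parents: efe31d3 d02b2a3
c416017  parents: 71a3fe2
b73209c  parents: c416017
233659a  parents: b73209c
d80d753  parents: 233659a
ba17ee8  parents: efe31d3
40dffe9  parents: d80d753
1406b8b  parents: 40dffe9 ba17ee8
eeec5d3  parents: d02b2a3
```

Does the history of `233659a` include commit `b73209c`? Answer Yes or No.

Ancestors of 233659a (commits reachable by following parents): {11a718d, 233659a, 71a3fe2, 767f4a1, b73209c, c416017, d02b2a3, efe31d3}.
b73209c is in that set, so it is an ancestor of 233659a.

Yes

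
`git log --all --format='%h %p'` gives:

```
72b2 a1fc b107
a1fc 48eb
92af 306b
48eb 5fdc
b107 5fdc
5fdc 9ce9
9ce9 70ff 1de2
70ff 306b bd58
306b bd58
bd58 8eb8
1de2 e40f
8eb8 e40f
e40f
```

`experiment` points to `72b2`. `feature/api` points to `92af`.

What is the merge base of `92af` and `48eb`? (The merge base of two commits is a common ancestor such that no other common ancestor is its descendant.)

306b

Ancestors of 92af: {306b, 8eb8, 92af, bd58, e40f}.
Ancestors of 48eb: {1de2, 306b, 48eb, 5fdc, 70ff, 8eb8, 9ce9, bd58, e40f}.
Common ancestors: {306b, 8eb8, bd58, e40f}.
Among these, 306b is not an ancestor of any other common ancestor — it is the merge base.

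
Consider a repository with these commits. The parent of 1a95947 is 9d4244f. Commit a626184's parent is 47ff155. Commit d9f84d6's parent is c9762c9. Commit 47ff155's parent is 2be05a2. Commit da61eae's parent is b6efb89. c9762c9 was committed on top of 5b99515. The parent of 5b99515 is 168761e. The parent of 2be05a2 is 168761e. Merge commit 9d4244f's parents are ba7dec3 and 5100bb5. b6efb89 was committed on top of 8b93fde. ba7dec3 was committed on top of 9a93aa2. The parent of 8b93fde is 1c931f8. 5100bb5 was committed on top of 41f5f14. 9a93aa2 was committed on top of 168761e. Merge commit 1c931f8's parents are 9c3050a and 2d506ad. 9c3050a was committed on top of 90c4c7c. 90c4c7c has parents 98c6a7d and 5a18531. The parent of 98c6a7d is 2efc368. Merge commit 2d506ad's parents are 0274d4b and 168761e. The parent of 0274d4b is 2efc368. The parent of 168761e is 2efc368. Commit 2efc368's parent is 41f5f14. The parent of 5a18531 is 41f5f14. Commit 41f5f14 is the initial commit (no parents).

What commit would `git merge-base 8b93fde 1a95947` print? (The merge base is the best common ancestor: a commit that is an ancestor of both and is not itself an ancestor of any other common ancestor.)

Ancestors of 8b93fde: {0274d4b, 168761e, 1c931f8, 2d506ad, 2efc368, 41f5f14, 5a18531, 8b93fde, 90c4c7c, 98c6a7d, 9c3050a}.
Ancestors of 1a95947: {168761e, 1a95947, 2efc368, 41f5f14, 5100bb5, 9a93aa2, 9d4244f, ba7dec3}.
Common ancestors: {168761e, 2efc368, 41f5f14}.
Among these, 168761e is not an ancestor of any other common ancestor — it is the merge base.

168761e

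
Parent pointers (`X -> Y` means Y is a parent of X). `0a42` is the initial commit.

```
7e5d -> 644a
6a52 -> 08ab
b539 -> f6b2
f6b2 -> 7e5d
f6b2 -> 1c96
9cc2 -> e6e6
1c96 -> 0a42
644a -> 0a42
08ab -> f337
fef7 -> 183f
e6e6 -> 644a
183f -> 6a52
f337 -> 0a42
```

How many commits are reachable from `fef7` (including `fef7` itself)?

Walking parent pointers from fef7: reachable set = {08ab, 0a42, 183f, 6a52, f337, fef7}.
That is 6 commits.

6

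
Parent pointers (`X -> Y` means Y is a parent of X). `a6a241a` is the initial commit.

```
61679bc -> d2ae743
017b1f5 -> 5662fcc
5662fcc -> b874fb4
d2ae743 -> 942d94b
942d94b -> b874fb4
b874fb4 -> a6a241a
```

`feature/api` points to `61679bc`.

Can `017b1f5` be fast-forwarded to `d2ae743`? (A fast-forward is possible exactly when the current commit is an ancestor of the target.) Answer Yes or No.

A fast-forward from 017b1f5 to d2ae743 is possible iff 017b1f5 is an ancestor of d2ae743.
Ancestors of d2ae743: {942d94b, a6a241a, b874fb4, d2ae743}.
017b1f5 is not among them, so fast-forward is not possible.

No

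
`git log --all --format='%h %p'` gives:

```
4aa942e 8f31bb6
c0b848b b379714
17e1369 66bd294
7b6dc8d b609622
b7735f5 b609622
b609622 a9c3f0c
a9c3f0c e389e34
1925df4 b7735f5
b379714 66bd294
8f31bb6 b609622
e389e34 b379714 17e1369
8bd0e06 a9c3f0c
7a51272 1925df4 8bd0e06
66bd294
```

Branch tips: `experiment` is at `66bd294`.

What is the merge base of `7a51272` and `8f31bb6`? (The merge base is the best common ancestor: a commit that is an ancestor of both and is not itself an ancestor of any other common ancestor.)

Ancestors of 7a51272: {17e1369, 1925df4, 66bd294, 7a51272, 8bd0e06, a9c3f0c, b379714, b609622, b7735f5, e389e34}.
Ancestors of 8f31bb6: {17e1369, 66bd294, 8f31bb6, a9c3f0c, b379714, b609622, e389e34}.
Common ancestors: {17e1369, 66bd294, a9c3f0c, b379714, b609622, e389e34}.
Among these, b609622 is not an ancestor of any other common ancestor — it is the merge base.

b609622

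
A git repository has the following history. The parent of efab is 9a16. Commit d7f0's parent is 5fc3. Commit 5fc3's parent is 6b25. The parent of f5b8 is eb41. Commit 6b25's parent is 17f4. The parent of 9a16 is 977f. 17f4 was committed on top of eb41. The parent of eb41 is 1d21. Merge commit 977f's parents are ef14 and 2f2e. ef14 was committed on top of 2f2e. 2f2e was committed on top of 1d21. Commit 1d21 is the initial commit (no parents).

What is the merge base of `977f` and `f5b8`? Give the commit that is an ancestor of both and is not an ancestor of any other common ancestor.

1d21

Ancestors of 977f: {1d21, 2f2e, 977f, ef14}.
Ancestors of f5b8: {1d21, eb41, f5b8}.
Common ancestors: {1d21}.
The only common ancestor is 1d21, so it is the merge base.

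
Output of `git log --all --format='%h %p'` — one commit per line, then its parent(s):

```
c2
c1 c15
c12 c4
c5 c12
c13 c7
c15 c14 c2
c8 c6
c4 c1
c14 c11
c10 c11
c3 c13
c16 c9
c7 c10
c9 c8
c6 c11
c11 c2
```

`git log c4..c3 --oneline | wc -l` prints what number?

Reachable from c3: {c10, c11, c13, c2, c3, c7}.
Reachable from c4: {c1, c11, c14, c15, c2, c4}.
In c3's history but not c4's: {c10, c13, c3, c7} — 4 commits.

4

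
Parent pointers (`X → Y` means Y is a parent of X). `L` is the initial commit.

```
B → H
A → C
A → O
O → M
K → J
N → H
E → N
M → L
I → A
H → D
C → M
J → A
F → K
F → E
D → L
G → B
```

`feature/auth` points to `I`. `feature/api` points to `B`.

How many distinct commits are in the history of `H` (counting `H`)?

Walking parent pointers from H: reachable set = {D, H, L}.
That is 3 commits.

3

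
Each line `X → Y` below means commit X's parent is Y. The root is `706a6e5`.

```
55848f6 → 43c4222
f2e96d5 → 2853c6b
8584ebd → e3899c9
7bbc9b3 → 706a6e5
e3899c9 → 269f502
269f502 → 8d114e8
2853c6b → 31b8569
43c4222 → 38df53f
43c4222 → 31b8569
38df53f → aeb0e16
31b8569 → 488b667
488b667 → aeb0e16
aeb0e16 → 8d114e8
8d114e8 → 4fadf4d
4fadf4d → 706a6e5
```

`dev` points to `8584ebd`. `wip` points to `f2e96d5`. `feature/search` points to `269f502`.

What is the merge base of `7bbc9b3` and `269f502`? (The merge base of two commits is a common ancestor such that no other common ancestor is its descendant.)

706a6e5

Ancestors of 7bbc9b3: {706a6e5, 7bbc9b3}.
Ancestors of 269f502: {269f502, 4fadf4d, 706a6e5, 8d114e8}.
Common ancestors: {706a6e5}.
The only common ancestor is 706a6e5, so it is the merge base.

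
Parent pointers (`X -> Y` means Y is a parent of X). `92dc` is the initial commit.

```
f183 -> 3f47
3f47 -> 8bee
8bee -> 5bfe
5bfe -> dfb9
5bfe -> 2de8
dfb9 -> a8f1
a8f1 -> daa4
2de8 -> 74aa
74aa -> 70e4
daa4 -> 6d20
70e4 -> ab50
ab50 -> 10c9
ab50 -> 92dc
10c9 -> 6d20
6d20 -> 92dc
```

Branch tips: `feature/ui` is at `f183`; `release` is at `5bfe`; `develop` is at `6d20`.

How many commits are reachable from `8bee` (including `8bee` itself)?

Walking parent pointers from 8bee: reachable set = {10c9, 2de8, 5bfe, 6d20, 70e4, 74aa, 8bee, 92dc, a8f1, ab50, daa4, dfb9}.
That is 12 commits.

12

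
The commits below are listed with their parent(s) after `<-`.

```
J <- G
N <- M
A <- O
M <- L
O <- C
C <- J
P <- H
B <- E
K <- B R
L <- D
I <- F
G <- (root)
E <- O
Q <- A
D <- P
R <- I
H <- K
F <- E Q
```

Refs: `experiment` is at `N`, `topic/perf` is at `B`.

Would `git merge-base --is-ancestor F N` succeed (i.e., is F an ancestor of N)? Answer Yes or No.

Yes

Ancestors of N (commits reachable by following parents): {A, B, C, D, E, F, G, H, I, J, K, L, M, N, O, P, Q, R}.
F is in that set, so it is an ancestor of N.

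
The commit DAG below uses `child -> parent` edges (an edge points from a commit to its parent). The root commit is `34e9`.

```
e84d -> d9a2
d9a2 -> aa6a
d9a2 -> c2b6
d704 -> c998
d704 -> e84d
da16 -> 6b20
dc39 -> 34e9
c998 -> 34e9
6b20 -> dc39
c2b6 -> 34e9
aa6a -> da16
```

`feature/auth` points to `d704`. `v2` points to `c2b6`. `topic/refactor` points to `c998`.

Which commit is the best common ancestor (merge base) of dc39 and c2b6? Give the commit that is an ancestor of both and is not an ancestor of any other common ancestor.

Ancestors of dc39: {34e9, dc39}.
Ancestors of c2b6: {34e9, c2b6}.
Common ancestors: {34e9}.
The only common ancestor is 34e9, so it is the merge base.

34e9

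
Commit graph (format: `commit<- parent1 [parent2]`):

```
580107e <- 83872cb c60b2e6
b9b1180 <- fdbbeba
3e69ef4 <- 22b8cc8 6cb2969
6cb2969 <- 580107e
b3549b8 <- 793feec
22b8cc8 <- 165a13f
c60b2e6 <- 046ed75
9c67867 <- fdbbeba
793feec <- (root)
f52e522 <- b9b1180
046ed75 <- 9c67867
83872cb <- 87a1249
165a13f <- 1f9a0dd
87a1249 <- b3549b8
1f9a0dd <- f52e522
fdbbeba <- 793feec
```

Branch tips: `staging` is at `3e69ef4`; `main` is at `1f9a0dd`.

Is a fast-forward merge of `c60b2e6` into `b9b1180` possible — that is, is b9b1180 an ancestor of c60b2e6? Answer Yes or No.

No

A fast-forward from b9b1180 to c60b2e6 is possible iff b9b1180 is an ancestor of c60b2e6.
Ancestors of c60b2e6: {046ed75, 793feec, 9c67867, c60b2e6, fdbbeba}.
b9b1180 is not among them, so fast-forward is not possible.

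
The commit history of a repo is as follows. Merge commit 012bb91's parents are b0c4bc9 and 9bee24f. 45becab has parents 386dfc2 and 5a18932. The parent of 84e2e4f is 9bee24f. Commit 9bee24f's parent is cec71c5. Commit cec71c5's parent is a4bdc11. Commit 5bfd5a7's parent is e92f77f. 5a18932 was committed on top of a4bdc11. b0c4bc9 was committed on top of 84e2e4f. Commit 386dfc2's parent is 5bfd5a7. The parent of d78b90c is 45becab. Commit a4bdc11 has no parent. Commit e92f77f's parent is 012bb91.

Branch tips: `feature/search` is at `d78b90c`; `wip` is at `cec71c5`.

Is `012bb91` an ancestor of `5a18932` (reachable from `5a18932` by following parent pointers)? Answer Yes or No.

No

Ancestors of 5a18932: {5a18932, a4bdc11}.
012bb91 is not in that set, so it is not an ancestor of 5a18932.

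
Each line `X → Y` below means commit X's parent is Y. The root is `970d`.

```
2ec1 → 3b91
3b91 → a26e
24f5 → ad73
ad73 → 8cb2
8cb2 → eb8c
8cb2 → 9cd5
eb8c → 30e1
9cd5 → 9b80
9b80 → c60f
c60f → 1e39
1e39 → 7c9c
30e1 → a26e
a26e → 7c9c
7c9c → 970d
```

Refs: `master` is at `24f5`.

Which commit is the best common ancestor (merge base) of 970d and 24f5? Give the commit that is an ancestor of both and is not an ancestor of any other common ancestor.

Ancestors of 970d: {970d}.
Ancestors of 24f5: {1e39, 24f5, 30e1, 7c9c, 8cb2, 970d, 9b80, 9cd5, a26e, ad73, c60f, eb8c}.
Common ancestors: {970d}.
The only common ancestor is 970d, so it is the merge base.

970d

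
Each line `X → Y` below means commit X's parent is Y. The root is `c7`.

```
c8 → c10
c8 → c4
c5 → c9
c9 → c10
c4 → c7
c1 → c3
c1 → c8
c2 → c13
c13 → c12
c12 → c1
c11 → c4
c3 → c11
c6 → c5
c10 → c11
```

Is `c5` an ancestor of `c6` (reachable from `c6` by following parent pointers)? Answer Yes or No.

Yes

Ancestors of c6 (commits reachable by following parents): {c10, c11, c4, c5, c6, c7, c9}.
c5 is in that set, so it is an ancestor of c6.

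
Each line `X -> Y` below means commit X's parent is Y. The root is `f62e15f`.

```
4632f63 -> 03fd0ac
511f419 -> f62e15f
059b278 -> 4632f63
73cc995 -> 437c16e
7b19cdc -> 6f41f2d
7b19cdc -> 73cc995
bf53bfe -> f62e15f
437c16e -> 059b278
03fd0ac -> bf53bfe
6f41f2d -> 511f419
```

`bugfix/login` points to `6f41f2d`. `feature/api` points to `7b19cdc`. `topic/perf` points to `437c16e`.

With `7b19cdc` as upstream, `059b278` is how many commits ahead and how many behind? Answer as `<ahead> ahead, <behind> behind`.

0 ahead, 5 behind

Reachable from 059b278: {03fd0ac, 059b278, 4632f63, bf53bfe, f62e15f}.
Reachable from 7b19cdc: {03fd0ac, 059b278, 437c16e, 4632f63, 511f419, 6f41f2d, 73cc995, 7b19cdc, bf53bfe, f62e15f}.
Only in 059b278's history (ahead): {} — 0.
Only in 7b19cdc's history (behind): {437c16e, 511f419, 6f41f2d, 73cc995, 7b19cdc} — 5.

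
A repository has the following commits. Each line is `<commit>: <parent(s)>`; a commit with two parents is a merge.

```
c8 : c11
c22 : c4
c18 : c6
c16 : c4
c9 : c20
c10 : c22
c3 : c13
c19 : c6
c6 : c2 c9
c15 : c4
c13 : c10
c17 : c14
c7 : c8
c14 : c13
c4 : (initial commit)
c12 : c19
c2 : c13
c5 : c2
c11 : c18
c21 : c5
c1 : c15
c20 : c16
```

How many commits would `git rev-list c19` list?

Walking parent pointers from c19: reachable set = {c10, c13, c16, c19, c2, c20, c22, c4, c6, c9}.
That is 10 commits.

10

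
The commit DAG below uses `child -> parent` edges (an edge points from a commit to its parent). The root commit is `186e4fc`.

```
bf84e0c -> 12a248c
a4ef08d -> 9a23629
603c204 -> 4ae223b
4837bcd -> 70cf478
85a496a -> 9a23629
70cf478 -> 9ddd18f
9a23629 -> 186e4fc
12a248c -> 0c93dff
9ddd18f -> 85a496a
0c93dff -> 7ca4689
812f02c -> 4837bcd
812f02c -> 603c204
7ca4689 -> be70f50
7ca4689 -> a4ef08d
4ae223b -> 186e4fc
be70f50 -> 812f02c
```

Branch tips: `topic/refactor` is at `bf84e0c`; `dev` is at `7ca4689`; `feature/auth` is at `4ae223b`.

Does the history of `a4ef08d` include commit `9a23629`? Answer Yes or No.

Ancestors of a4ef08d (commits reachable by following parents): {186e4fc, 9a23629, a4ef08d}.
9a23629 is in that set, so it is an ancestor of a4ef08d.

Yes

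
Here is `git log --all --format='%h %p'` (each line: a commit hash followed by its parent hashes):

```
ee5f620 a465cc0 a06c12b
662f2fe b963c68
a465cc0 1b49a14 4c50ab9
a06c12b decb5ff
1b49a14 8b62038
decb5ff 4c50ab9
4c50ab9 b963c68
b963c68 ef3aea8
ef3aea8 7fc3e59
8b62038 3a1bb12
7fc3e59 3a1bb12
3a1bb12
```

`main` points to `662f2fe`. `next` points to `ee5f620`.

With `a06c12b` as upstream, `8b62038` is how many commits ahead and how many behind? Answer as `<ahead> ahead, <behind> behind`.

Reachable from 8b62038: {3a1bb12, 8b62038}.
Reachable from a06c12b: {3a1bb12, 4c50ab9, 7fc3e59, a06c12b, b963c68, decb5ff, ef3aea8}.
Only in 8b62038's history (ahead): {8b62038} — 1.
Only in a06c12b's history (behind): {4c50ab9, 7fc3e59, a06c12b, b963c68, decb5ff, ef3aea8} — 6.

1 ahead, 6 behind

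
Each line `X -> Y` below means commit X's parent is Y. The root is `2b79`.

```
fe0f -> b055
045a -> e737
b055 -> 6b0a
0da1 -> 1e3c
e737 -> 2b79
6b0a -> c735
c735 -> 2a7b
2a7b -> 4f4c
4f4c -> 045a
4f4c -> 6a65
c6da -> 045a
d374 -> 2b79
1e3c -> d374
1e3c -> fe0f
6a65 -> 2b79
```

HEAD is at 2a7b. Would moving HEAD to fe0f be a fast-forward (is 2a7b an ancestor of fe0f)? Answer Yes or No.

Yes

A fast-forward from 2a7b to fe0f is possible iff 2a7b is an ancestor of fe0f.
Ancestors of fe0f: {045a, 2a7b, 2b79, 4f4c, 6a65, 6b0a, b055, c735, e737, fe0f}.
2a7b is among them, so fast-forward is possible.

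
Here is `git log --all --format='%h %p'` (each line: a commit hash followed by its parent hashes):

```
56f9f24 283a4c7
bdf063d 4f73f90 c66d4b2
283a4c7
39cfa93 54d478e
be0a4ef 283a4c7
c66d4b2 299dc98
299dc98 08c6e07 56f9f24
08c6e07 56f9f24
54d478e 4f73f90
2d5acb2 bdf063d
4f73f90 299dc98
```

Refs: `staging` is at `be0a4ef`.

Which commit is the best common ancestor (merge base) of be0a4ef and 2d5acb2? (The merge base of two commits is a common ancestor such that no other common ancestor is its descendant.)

283a4c7

Ancestors of be0a4ef: {283a4c7, be0a4ef}.
Ancestors of 2d5acb2: {08c6e07, 283a4c7, 299dc98, 2d5acb2, 4f73f90, 56f9f24, bdf063d, c66d4b2}.
Common ancestors: {283a4c7}.
The only common ancestor is 283a4c7, so it is the merge base.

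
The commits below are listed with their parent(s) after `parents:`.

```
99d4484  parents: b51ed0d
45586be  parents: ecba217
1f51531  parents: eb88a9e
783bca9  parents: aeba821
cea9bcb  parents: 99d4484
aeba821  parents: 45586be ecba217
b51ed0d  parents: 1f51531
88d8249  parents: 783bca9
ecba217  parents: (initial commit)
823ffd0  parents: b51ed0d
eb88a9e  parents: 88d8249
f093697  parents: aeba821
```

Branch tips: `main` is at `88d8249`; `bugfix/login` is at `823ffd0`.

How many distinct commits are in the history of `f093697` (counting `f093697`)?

4

Walking parent pointers from f093697: reachable set = {45586be, aeba821, ecba217, f093697}.
That is 4 commits.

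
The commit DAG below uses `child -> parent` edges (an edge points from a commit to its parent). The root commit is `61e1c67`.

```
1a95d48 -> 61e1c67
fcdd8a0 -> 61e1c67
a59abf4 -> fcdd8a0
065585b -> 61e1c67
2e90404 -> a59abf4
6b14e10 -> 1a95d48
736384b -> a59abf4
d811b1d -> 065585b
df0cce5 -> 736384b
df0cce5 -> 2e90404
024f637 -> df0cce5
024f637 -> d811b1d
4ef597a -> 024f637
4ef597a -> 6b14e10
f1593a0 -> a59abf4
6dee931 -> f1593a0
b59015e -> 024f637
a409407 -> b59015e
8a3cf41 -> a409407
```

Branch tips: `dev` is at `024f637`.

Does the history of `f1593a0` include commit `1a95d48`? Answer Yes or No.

Ancestors of f1593a0: {61e1c67, a59abf4, f1593a0, fcdd8a0}.
1a95d48 is not in that set, so it is not an ancestor of f1593a0.

No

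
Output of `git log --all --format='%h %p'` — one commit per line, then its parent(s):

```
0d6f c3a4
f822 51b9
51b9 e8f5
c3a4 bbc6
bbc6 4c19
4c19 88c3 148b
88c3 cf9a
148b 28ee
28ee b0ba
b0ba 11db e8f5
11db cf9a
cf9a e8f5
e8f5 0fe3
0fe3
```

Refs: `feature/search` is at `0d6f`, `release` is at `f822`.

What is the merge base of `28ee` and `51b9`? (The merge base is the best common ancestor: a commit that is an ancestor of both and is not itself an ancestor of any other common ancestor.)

Ancestors of 28ee: {0fe3, 11db, 28ee, b0ba, cf9a, e8f5}.
Ancestors of 51b9: {0fe3, 51b9, e8f5}.
Common ancestors: {0fe3, e8f5}.
Among these, e8f5 is not an ancestor of any other common ancestor — it is the merge base.

e8f5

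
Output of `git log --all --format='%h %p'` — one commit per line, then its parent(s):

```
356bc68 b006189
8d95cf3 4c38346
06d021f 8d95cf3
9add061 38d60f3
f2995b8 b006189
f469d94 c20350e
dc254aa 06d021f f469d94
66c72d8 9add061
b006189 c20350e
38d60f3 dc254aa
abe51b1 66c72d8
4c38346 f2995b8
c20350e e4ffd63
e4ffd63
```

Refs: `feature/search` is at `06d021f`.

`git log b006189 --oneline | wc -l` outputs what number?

3

Walking parent pointers from b006189: reachable set = {b006189, c20350e, e4ffd63}.
That is 3 commits.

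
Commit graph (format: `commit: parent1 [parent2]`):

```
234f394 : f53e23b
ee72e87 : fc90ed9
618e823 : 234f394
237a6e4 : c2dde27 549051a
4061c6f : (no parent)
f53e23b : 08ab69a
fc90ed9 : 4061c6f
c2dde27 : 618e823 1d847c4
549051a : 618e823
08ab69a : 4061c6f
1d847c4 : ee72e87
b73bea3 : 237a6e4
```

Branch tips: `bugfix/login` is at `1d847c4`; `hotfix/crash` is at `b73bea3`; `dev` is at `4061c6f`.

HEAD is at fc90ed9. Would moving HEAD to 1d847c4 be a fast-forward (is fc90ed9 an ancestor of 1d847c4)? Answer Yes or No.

Yes

A fast-forward from fc90ed9 to 1d847c4 is possible iff fc90ed9 is an ancestor of 1d847c4.
Ancestors of 1d847c4: {1d847c4, 4061c6f, ee72e87, fc90ed9}.
fc90ed9 is among them, so fast-forward is possible.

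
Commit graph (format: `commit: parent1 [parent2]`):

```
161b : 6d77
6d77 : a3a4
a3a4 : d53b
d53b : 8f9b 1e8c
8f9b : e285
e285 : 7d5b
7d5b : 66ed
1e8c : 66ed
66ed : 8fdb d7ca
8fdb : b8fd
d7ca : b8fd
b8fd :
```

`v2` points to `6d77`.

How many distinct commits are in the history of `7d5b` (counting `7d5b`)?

Walking parent pointers from 7d5b: reachable set = {66ed, 7d5b, 8fdb, b8fd, d7ca}.
That is 5 commits.

5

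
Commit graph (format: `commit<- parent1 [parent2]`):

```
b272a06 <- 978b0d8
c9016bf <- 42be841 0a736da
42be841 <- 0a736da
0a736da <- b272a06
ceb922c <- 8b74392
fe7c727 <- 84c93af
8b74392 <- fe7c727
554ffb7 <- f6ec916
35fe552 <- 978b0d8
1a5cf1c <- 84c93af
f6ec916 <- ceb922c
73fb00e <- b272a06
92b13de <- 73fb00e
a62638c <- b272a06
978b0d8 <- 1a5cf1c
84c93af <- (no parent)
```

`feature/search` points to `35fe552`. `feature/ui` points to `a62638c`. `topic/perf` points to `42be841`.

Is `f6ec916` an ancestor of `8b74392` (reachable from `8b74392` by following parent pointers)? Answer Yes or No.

Ancestors of 8b74392: {84c93af, 8b74392, fe7c727}.
f6ec916 is not in that set, so it is not an ancestor of 8b74392.

No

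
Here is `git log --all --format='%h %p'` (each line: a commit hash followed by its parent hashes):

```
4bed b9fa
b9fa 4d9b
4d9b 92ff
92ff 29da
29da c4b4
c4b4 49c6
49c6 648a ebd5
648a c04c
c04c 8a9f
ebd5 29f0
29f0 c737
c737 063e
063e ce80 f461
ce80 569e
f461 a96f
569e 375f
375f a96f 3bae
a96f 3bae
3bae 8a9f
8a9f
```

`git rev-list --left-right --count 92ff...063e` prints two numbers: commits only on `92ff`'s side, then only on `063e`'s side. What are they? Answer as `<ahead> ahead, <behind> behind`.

9 ahead, 0 behind

Reachable from 92ff: {063e, 29da, 29f0, 375f, 3bae, 49c6, 569e, 648a, 8a9f, 92ff, a96f, c04c, c4b4, c737, ce80, ebd5, f461}.
Reachable from 063e: {063e, 375f, 3bae, 569e, 8a9f, a96f, ce80, f461}.
Only in 92ff's history (ahead): {29da, 29f0, 49c6, 648a, 92ff, c04c, c4b4, c737, ebd5} — 9.
Only in 063e's history (behind): {} — 0.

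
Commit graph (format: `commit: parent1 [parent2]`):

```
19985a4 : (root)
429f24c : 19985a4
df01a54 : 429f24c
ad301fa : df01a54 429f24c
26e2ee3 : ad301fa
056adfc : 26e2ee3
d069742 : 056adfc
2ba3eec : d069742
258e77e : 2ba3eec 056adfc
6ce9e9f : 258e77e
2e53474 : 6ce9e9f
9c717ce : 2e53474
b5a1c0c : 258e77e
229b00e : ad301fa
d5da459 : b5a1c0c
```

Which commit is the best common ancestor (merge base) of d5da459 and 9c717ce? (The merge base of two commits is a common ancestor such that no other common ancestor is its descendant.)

Ancestors of d5da459: {056adfc, 19985a4, 258e77e, 26e2ee3, 2ba3eec, 429f24c, ad301fa, b5a1c0c, d069742, d5da459, df01a54}.
Ancestors of 9c717ce: {056adfc, 19985a4, 258e77e, 26e2ee3, 2ba3eec, 2e53474, 429f24c, 6ce9e9f, 9c717ce, ad301fa, d069742, df01a54}.
Common ancestors: {056adfc, 19985a4, 258e77e, 26e2ee3, 2ba3eec, 429f24c, ad301fa, d069742, df01a54}.
Among these, 258e77e is not an ancestor of any other common ancestor — it is the merge base.

258e77e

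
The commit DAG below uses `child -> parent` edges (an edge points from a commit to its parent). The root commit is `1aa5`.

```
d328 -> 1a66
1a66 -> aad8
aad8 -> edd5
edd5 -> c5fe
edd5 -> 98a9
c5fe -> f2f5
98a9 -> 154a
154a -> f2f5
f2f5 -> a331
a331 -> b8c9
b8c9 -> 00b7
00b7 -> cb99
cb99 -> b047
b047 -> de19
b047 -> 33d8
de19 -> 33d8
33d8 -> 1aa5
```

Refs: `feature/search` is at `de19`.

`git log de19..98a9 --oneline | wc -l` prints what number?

8

Reachable from 98a9: {00b7, 154a, 1aa5, 33d8, 98a9, a331, b047, b8c9, cb99, de19, f2f5}.
Reachable from de19: {1aa5, 33d8, de19}.
In 98a9's history but not de19's: {00b7, 154a, 98a9, a331, b047, b8c9, cb99, f2f5} — 8 commits.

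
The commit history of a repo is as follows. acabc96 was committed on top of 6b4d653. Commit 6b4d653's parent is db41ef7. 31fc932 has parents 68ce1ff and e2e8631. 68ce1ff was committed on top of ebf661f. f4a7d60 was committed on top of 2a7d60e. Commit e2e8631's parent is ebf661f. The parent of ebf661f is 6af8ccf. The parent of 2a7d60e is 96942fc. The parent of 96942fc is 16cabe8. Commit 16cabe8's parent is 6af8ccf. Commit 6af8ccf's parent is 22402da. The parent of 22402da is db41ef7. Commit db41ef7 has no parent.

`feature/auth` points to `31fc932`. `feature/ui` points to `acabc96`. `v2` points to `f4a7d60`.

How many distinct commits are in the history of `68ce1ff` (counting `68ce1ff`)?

Walking parent pointers from 68ce1ff: reachable set = {22402da, 68ce1ff, 6af8ccf, db41ef7, ebf661f}.
That is 5 commits.

5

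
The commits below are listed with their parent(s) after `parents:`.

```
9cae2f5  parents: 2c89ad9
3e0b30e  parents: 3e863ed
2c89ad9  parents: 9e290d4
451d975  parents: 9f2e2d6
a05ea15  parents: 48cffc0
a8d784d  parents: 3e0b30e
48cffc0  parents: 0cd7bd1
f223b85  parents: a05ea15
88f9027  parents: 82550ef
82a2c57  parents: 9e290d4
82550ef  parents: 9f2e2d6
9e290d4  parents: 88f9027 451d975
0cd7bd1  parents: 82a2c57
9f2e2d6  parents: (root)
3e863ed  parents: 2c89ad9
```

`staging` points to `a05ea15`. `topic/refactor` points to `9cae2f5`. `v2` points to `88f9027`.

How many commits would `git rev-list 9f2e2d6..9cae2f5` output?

6

Reachable from 9cae2f5: {2c89ad9, 451d975, 82550ef, 88f9027, 9cae2f5, 9e290d4, 9f2e2d6}.
Reachable from 9f2e2d6: {9f2e2d6}.
In 9cae2f5's history but not 9f2e2d6's: {2c89ad9, 451d975, 82550ef, 88f9027, 9cae2f5, 9e290d4} — 6 commits.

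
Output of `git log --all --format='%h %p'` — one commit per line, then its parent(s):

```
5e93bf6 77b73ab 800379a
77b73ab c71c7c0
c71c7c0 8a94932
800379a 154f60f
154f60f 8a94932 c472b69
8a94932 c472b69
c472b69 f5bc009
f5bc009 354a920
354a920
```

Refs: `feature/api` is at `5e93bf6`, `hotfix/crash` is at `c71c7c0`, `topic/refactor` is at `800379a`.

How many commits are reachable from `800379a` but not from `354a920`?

5

Reachable from 800379a: {154f60f, 354a920, 800379a, 8a94932, c472b69, f5bc009}.
Reachable from 354a920: {354a920}.
In 800379a's history but not 354a920's: {154f60f, 800379a, 8a94932, c472b69, f5bc009} — 5 commits.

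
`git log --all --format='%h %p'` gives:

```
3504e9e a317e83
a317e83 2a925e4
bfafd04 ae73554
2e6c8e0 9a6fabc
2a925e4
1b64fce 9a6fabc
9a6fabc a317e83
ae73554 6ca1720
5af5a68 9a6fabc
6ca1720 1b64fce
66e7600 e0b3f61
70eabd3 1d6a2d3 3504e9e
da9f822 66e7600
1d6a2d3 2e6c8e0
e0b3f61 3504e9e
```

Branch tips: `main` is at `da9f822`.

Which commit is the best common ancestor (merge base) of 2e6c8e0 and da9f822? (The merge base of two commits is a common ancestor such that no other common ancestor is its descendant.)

Ancestors of 2e6c8e0: {2a925e4, 2e6c8e0, 9a6fabc, a317e83}.
Ancestors of da9f822: {2a925e4, 3504e9e, 66e7600, a317e83, da9f822, e0b3f61}.
Common ancestors: {2a925e4, a317e83}.
Among these, a317e83 is not an ancestor of any other common ancestor — it is the merge base.

a317e83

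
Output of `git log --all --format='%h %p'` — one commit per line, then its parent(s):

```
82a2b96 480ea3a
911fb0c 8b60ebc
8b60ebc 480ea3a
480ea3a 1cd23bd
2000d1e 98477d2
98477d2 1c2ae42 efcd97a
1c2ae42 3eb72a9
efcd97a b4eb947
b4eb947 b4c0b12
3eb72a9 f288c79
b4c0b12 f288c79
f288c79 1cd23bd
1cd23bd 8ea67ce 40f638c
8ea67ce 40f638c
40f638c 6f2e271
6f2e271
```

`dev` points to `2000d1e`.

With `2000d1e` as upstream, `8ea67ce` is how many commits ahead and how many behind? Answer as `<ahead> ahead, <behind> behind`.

Reachable from 8ea67ce: {40f638c, 6f2e271, 8ea67ce}.
Reachable from 2000d1e: {1c2ae42, 1cd23bd, 2000d1e, 3eb72a9, 40f638c, 6f2e271, 8ea67ce, 98477d2, b4c0b12, b4eb947, efcd97a, f288c79}.
Only in 8ea67ce's history (ahead): {} — 0.
Only in 2000d1e's history (behind): {1c2ae42, 1cd23bd, 2000d1e, 3eb72a9, 98477d2, b4c0b12, b4eb947, efcd97a, f288c79} — 9.

0 ahead, 9 behind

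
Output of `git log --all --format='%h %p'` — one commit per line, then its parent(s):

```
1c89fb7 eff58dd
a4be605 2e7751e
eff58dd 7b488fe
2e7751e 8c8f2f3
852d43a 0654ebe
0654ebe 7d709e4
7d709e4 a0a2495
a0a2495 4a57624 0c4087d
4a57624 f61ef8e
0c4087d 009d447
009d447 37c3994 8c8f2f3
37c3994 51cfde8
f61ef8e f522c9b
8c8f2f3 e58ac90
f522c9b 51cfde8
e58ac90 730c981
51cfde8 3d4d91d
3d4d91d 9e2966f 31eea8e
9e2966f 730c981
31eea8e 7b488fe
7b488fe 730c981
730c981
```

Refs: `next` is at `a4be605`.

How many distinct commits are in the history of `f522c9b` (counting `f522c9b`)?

7

Walking parent pointers from f522c9b: reachable set = {31eea8e, 3d4d91d, 51cfde8, 730c981, 7b488fe, 9e2966f, f522c9b}.
That is 7 commits.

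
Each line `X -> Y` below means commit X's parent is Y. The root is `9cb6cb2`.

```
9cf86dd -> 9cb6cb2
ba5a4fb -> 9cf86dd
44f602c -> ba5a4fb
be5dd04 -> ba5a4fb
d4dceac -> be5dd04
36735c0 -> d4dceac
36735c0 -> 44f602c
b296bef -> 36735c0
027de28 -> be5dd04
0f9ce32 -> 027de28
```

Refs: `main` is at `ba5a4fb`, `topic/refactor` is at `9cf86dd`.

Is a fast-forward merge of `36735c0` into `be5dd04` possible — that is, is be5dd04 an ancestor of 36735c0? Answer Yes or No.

Yes

A fast-forward from be5dd04 to 36735c0 is possible iff be5dd04 is an ancestor of 36735c0.
Ancestors of 36735c0: {36735c0, 44f602c, 9cb6cb2, 9cf86dd, ba5a4fb, be5dd04, d4dceac}.
be5dd04 is among them, so fast-forward is possible.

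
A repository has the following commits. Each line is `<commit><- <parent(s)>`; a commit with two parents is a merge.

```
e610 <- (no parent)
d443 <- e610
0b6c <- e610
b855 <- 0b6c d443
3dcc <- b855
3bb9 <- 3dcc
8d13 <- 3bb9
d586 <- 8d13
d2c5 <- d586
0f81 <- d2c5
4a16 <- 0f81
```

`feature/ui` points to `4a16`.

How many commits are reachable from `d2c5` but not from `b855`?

5

Reachable from d2c5: {0b6c, 3bb9, 3dcc, 8d13, b855, d2c5, d443, d586, e610}.
Reachable from b855: {0b6c, b855, d443, e610}.
In d2c5's history but not b855's: {3bb9, 3dcc, 8d13, d2c5, d586} — 5 commits.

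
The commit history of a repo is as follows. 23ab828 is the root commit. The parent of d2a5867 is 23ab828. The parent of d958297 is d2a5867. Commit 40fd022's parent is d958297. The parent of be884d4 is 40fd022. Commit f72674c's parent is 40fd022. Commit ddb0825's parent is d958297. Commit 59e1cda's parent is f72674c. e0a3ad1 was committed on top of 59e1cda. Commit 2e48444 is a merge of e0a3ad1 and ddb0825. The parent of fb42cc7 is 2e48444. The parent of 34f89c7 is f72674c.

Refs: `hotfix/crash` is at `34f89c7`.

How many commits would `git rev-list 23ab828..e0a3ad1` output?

6

Reachable from e0a3ad1: {23ab828, 40fd022, 59e1cda, d2a5867, d958297, e0a3ad1, f72674c}.
Reachable from 23ab828: {23ab828}.
In e0a3ad1's history but not 23ab828's: {40fd022, 59e1cda, d2a5867, d958297, e0a3ad1, f72674c} — 6 commits.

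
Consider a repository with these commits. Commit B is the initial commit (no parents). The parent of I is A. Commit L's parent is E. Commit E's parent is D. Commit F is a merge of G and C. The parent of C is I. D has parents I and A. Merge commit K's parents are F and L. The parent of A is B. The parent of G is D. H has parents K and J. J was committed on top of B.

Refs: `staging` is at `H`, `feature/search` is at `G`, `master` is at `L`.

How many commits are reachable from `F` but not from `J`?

Reachable from F: {A, B, C, D, F, G, I}.
Reachable from J: {B, J}.
In F's history but not J's: {A, C, D, F, G, I} — 6 commits.

6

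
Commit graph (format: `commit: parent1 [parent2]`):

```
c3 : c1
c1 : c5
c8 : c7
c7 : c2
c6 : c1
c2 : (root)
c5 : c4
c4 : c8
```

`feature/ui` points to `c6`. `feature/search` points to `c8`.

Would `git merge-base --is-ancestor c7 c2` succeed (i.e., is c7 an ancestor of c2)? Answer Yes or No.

No

Ancestors of c2: {c2}.
c7 is not in that set, so it is not an ancestor of c2.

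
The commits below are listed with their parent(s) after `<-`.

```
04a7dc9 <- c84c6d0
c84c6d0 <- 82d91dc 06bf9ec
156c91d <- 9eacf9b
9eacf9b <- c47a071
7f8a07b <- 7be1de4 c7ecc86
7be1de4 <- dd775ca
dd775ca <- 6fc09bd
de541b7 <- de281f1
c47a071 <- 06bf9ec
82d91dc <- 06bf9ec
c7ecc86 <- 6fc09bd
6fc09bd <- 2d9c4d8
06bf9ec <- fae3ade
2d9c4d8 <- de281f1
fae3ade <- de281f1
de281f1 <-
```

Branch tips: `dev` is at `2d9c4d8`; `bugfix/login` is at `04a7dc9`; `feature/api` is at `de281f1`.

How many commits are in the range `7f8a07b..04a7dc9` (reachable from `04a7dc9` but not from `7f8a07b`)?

Reachable from 04a7dc9: {04a7dc9, 06bf9ec, 82d91dc, c84c6d0, de281f1, fae3ade}.
Reachable from 7f8a07b: {2d9c4d8, 6fc09bd, 7be1de4, 7f8a07b, c7ecc86, dd775ca, de281f1}.
In 04a7dc9's history but not 7f8a07b's: {04a7dc9, 06bf9ec, 82d91dc, c84c6d0, fae3ade} — 5 commits.

5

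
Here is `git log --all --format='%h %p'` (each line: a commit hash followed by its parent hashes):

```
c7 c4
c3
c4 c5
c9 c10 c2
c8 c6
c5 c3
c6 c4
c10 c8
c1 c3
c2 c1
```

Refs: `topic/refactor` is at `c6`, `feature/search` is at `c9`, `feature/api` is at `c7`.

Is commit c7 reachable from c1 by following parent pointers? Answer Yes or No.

No

Ancestors of c1: {c1, c3}.
c7 is not in that set, so it is not an ancestor of c1.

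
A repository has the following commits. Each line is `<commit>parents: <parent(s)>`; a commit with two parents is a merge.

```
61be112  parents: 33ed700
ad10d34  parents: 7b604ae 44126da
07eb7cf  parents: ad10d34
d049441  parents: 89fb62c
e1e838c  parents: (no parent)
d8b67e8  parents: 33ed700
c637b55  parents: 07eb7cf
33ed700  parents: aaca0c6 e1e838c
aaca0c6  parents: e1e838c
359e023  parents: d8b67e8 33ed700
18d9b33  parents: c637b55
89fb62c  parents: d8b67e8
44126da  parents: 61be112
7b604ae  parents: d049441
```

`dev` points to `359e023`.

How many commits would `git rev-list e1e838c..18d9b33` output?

12

Reachable from 18d9b33: {07eb7cf, 18d9b33, 33ed700, 44126da, 61be112, 7b604ae, 89fb62c, aaca0c6, ad10d34, c637b55, d049441, d8b67e8, e1e838c}.
Reachable from e1e838c: {e1e838c}.
In 18d9b33's history but not e1e838c's: {07eb7cf, 18d9b33, 33ed700, 44126da, 61be112, 7b604ae, 89fb62c, aaca0c6, ad10d34, c637b55, d049441, d8b67e8} — 12 commits.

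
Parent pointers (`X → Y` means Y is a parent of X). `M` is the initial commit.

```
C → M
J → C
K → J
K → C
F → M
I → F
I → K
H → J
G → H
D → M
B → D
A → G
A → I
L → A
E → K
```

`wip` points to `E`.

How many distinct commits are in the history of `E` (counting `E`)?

Walking parent pointers from E: reachable set = {C, E, J, K, M}.
That is 5 commits.

5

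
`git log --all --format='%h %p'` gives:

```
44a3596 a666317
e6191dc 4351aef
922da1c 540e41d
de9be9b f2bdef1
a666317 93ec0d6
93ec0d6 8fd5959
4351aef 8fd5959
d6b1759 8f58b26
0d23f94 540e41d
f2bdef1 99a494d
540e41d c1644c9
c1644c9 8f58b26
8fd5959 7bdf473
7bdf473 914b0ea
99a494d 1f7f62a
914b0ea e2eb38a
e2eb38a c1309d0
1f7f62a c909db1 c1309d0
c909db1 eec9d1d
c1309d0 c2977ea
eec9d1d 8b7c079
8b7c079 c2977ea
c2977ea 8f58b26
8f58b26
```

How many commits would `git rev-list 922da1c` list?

4

Walking parent pointers from 922da1c: reachable set = {540e41d, 8f58b26, 922da1c, c1644c9}.
That is 4 commits.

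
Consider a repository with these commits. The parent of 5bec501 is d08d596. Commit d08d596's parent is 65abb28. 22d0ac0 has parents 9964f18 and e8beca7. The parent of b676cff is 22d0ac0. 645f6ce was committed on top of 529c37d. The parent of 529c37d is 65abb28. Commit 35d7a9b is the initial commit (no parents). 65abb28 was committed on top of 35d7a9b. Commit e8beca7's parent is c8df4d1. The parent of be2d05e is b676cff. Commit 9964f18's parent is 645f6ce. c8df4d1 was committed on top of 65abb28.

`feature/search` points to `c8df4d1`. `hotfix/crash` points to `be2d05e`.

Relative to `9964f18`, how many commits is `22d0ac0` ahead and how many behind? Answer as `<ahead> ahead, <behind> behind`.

3 ahead, 0 behind

Reachable from 22d0ac0: {22d0ac0, 35d7a9b, 529c37d, 645f6ce, 65abb28, 9964f18, c8df4d1, e8beca7}.
Reachable from 9964f18: {35d7a9b, 529c37d, 645f6ce, 65abb28, 9964f18}.
Only in 22d0ac0's history (ahead): {22d0ac0, c8df4d1, e8beca7} — 3.
Only in 9964f18's history (behind): {} — 0.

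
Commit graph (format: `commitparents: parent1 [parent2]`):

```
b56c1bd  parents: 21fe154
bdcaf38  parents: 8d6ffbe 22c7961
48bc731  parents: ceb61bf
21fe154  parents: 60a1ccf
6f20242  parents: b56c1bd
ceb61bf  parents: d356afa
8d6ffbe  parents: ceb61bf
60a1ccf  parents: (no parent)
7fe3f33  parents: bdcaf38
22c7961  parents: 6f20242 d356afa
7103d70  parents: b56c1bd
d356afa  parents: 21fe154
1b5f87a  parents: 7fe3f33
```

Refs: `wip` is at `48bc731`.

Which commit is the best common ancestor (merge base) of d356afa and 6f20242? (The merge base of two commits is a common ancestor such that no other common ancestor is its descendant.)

Ancestors of d356afa: {21fe154, 60a1ccf, d356afa}.
Ancestors of 6f20242: {21fe154, 60a1ccf, 6f20242, b56c1bd}.
Common ancestors: {21fe154, 60a1ccf}.
Among these, 21fe154 is not an ancestor of any other common ancestor — it is the merge base.

21fe154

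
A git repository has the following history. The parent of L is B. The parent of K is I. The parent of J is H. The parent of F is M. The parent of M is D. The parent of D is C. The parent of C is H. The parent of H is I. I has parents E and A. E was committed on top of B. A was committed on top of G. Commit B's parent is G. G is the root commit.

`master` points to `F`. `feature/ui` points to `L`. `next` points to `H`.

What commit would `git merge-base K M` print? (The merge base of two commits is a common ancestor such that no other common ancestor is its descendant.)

I

Ancestors of K: {A, B, E, G, I, K}.
Ancestors of M: {A, B, C, D, E, G, H, I, M}.
Common ancestors: {A, B, E, G, I}.
Among these, I is not an ancestor of any other common ancestor — it is the merge base.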